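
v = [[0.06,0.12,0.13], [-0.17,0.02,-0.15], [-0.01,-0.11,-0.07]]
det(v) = 0.00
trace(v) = 0.01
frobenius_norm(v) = 0.32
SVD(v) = [[-0.61, -0.47, 0.64], [0.72, -0.67, 0.19], [0.34, 0.58, 0.74]] @ diag([0.28232171503155024, 0.15519328456396383, 0.0030811763812925944]) @ [[-0.57, -0.34, -0.75], [0.52, -0.86, -0.01], [-0.64, -0.39, 0.67]]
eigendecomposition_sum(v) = [[-0.09-0.00j,-0j,(-0.1-0j)], [-0.13-0.00j,-0j,-0.14-0.00j], [(0.13+0j),-0.00+0.00j,(0.14+0j)]] + [[(0.08+0.11j),  0.06+0.02j,  0.11+0.10j], [-0.02+0.07j,  0.01+0.03j,  (-0+0.08j)], [(-0.07-0.1j),  -0.05-0.02j,  -0.10-0.09j]] + [[0.08-0.11j, 0.06-0.02j, 0.11-0.10j], [-0.02-0.07j, (0.01-0.03j), -0.00-0.08j], [-0.07+0.10j, -0.05+0.02j, -0.10+0.09j]]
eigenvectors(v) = [[0.44+0.00j, (0.69+0j), 0.69-0.00j],[0.64+0.00j, (0.23+0.28j), (0.23-0.28j)],[-0.63+0.00j, (-0.63+0j), (-0.63-0j)]]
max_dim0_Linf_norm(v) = 0.17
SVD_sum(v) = [[0.1, 0.06, 0.13], [-0.12, -0.07, -0.15], [-0.05, -0.03, -0.07]] + [[-0.04, 0.06, 0.0],  [-0.05, 0.09, 0.00],  [0.05, -0.08, -0.0]] + [[-0.0,-0.0,0.00],[-0.0,-0.00,0.0],[-0.0,-0.00,0.0]]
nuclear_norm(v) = 0.44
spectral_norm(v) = 0.28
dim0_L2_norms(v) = [0.18, 0.16, 0.21]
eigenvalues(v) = [(0.05+0j), (-0.02+0.05j), (-0.02-0.05j)]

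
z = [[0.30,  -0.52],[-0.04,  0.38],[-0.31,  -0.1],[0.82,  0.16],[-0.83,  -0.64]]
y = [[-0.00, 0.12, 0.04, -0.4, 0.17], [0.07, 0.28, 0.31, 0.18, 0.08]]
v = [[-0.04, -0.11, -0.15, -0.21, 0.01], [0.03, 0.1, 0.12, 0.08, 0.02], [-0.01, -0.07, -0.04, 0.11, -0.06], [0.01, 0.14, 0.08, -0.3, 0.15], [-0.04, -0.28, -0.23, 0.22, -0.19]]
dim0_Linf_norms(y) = [0.07, 0.28, 0.31, 0.4, 0.17]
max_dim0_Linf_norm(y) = 0.4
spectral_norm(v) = 0.60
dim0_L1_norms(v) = [0.13, 0.7, 0.62, 0.92, 0.43]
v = z @ y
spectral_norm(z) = 1.35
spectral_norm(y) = 0.47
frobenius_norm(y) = 0.65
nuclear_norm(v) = 0.98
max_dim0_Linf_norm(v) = 0.3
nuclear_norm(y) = 0.92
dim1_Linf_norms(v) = [0.21, 0.12, 0.11, 0.3, 0.28]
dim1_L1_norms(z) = [0.82, 0.42, 0.41, 0.98, 1.47]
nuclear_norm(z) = 2.11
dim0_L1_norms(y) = [0.07, 0.4, 0.35, 0.58, 0.25]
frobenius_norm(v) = 0.70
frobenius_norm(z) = 1.55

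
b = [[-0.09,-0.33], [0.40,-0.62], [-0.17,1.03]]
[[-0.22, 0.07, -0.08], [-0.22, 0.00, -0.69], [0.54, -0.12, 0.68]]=b@[[0.36,-0.24,-0.95], [0.58,-0.16,0.5]]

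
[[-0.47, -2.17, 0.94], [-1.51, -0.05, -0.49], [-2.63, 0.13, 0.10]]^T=[[-0.47, -1.51, -2.63], [-2.17, -0.05, 0.13], [0.94, -0.49, 0.10]]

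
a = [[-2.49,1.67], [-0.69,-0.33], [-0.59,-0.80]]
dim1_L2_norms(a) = [3.0, 0.76, 0.99]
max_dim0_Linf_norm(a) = 2.49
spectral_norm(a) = 3.03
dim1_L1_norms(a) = [4.16, 1.02, 1.39]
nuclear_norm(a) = 4.21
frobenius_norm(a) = 3.25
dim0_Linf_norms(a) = [2.49, 1.67]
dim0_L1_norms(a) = [3.77, 2.8]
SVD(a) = [[-0.99, 0.10],[-0.14, -0.54],[-0.03, -0.83]] @ diag([3.0255811146126073, 1.1865744472638586]) @ [[0.85, -0.52], [0.52, 0.85]]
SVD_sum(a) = [[-2.55, 1.57], [-0.35, 0.22], [-0.07, 0.04]] + [[0.06, 0.10], [-0.34, -0.55], [-0.52, -0.84]]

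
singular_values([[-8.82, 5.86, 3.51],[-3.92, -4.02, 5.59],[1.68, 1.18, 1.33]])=[11.71, 7.09, 2.39]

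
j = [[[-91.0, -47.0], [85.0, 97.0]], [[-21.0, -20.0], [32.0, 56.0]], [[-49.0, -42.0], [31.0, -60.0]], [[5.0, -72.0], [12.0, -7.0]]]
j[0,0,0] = -91.0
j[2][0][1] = -42.0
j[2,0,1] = -42.0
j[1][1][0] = 32.0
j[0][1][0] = 85.0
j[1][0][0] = -21.0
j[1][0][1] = -20.0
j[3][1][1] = -7.0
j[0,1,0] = 85.0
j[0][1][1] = 97.0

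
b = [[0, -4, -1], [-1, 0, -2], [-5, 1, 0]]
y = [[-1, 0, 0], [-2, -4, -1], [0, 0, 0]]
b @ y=[[8, 16, 4], [1, 0, 0], [3, -4, -1]]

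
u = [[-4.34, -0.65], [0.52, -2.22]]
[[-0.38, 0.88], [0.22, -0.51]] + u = [[-4.72,0.23], [0.74,-2.73]]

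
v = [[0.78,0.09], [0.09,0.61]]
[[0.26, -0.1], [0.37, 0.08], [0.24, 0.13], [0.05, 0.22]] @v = [[0.19,-0.04], [0.3,0.08], [0.2,0.10], [0.06,0.14]]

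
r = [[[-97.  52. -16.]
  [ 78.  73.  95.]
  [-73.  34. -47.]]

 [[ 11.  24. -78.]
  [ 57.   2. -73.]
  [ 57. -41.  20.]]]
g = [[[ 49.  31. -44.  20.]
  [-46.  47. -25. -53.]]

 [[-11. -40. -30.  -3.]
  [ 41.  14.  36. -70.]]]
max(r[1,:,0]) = 57.0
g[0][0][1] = 31.0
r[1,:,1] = [24.0, 2.0, -41.0]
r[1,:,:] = [[11.0, 24.0, -78.0], [57.0, 2.0, -73.0], [57.0, -41.0, 20.0]]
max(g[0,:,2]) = -25.0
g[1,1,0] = 41.0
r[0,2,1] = 34.0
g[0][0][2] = -44.0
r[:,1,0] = [78.0, 57.0]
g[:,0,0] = [49.0, -11.0]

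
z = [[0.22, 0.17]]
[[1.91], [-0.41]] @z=[[0.42, 0.32],[-0.09, -0.07]]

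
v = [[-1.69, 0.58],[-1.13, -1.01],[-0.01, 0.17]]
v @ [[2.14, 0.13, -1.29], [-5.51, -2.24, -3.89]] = [[-6.81, -1.52, -0.08],[3.15, 2.12, 5.39],[-0.96, -0.38, -0.65]]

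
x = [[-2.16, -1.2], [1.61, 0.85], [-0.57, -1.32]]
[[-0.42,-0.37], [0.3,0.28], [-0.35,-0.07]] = x @ [[0.06, 0.19], [0.24, -0.03]]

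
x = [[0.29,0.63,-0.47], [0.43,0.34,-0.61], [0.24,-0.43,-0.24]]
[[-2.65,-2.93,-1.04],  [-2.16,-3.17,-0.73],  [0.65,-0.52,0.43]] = x@[[-0.12, -4.02, -1.07], [-2.68, -1.79, -1.41], [1.97, 1.36, -0.34]]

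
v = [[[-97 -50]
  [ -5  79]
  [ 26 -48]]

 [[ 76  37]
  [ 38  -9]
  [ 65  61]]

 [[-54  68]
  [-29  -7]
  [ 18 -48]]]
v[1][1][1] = -9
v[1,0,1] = 37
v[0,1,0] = -5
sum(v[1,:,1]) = 89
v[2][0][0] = -54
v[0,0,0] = -97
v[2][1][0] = -29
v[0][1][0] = -5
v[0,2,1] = -48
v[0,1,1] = 79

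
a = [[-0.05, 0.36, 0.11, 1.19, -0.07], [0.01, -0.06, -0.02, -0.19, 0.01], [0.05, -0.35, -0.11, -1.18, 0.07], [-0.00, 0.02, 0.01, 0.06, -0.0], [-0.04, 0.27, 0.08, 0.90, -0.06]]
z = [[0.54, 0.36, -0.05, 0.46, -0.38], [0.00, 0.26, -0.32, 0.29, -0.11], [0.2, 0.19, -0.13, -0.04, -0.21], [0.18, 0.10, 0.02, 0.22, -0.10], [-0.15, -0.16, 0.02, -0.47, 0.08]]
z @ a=[[-0.01, 0.10, 0.03, 0.32, -0.01], [-0.01, 0.07, 0.02, 0.25, -0.01], [-0.01, 0.05, 0.02, 0.16, -0.01], [-0.00, 0.03, 0.01, 0.09, -0.00], [0.00, -0.04, -0.01, -0.13, 0.01]]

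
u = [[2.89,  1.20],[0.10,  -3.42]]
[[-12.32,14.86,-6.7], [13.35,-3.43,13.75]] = u @ [[-2.61, 4.67, -0.64], [-3.98, 1.14, -4.04]]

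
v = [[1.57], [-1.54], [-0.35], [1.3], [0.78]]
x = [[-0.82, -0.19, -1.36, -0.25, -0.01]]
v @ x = [[-1.29, -0.3, -2.14, -0.39, -0.02],[1.26, 0.29, 2.09, 0.38, 0.02],[0.29, 0.07, 0.48, 0.09, 0.0],[-1.07, -0.25, -1.77, -0.32, -0.01],[-0.64, -0.15, -1.06, -0.20, -0.01]]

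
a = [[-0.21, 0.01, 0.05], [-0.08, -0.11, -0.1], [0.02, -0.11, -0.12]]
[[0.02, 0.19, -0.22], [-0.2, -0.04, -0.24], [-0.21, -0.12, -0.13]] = a@[[0.09, -0.62, 1.12], [1.22, -0.26, 1.26], [0.63, 1.16, 0.1]]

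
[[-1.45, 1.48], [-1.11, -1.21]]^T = [[-1.45, -1.11], [1.48, -1.21]]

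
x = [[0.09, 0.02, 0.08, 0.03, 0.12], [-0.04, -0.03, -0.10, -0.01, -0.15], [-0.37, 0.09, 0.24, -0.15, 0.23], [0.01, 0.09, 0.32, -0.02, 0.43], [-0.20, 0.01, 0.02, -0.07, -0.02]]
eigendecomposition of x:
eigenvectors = [[-0.20+0.11j,(-0.2-0.11j),(-0.29+0j),(0.2+0j),0.23+0.00j], [(0.23-0.04j),0.23+0.04j,(-0.53+0j),(0.32+0j),-0.65+0.00j], [(-0.41-0.44j),(-0.41+0.44j),-0.46+0.00j,-0.51+0.00j,(0.28+0j)], [-0.69+0.00j,-0.69-0.00j,(0.43+0j),-0.71+0.00j,-0.66+0.00j], [(0.01-0.23j),(0.01+0.23j),(0.49+0j),(0.3+0j),(-0.1+0j)]]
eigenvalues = [(0.13+0.35j), (0.13-0.35j), (0.01+0j), (-0.01+0j), (-0.01+0j)]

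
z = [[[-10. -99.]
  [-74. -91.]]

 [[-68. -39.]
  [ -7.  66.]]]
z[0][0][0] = -10.0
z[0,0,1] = -99.0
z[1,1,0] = -7.0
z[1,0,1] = -39.0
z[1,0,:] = [-68.0, -39.0]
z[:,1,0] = [-74.0, -7.0]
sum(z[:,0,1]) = -138.0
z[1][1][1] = 66.0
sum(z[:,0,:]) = -216.0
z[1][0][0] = -68.0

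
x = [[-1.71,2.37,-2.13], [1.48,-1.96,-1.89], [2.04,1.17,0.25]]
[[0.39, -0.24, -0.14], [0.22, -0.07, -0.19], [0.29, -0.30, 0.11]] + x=[[-1.32, 2.13, -2.27], [1.7, -2.03, -2.08], [2.33, 0.87, 0.36]]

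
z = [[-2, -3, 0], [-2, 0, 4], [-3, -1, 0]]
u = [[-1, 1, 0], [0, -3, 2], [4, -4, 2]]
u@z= [[0, 3, 4], [0, -2, -12], [-6, -14, -16]]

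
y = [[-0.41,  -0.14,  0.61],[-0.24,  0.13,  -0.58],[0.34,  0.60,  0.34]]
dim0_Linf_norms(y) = [0.41, 0.6, 0.61]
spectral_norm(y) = 0.91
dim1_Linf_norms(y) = [0.61, 0.58, 0.6]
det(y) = -0.26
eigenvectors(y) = [[-0.94+0.00j, -0.36-0.20j, (-0.36+0.2j)], [(-0.03+0j), 0.70+0.00j, (0.7-0j)], [0.35+0.00j, -0.12-0.56j, (-0.12+0.56j)]]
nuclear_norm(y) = 2.05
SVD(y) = [[0.61, -0.61, -0.52], [-0.63, 0.03, -0.78], [0.49, 0.80, -0.36]] @ diag([0.9113055608802958, 0.7715531524980919, 0.3689551565961726]) @ [[0.07, 0.14, 0.99],[0.66, 0.73, -0.15],[0.75, -0.67, 0.04]]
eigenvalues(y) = [(-0.64+0j), (0.35+0.53j), (0.35-0.53j)]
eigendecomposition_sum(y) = [[(-0.56-0j), -0.25+0.00j, 0.20+0.00j], [(-0.02-0j), (-0.01+0j), 0.01+0.00j], [0.21+0.00j, (0.09-0j), (-0.07-0j)]] + [[0.07-0.00j, 0.06-0.19j, 0.21-0.02j],[-0.11+0.06j, (0.07+0.33j), (-0.29+0.2j)],[(0.07+0.08j), 0.25-0.11j, 0.21+0.20j]] + [[0.07+0.00j, 0.06+0.19j, 0.21+0.02j], [(-0.11-0.06j), (0.07-0.33j), -0.29-0.20j], [(0.07-0.08j), 0.25+0.11j, 0.21-0.20j]]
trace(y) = 0.06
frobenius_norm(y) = 1.25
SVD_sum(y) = [[0.04, 0.08, 0.55], [-0.04, -0.08, -0.57], [0.03, 0.06, 0.44]] + [[-0.31, -0.34, 0.07], [0.02, 0.02, -0.0], [0.41, 0.45, -0.09]] + [[-0.14, 0.13, -0.01], [-0.21, 0.19, -0.01], [-0.10, 0.09, -0.0]]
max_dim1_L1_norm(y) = 1.28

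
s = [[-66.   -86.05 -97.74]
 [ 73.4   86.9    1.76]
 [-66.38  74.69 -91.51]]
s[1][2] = 1.76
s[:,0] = [-66.0, 73.4, -66.38]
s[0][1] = -86.05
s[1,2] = 1.76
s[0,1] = -86.05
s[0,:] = [-66.0, -86.05, -97.74]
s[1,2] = 1.76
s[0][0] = -66.0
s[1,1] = 86.9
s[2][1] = 74.69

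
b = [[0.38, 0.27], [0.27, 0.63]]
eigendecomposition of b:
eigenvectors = [[-0.84, -0.54], [0.54, -0.84]]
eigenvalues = [0.21, 0.8]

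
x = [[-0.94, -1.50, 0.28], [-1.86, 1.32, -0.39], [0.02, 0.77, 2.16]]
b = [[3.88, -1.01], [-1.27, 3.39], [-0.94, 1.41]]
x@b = [[-2.01, -3.74],  [-8.53, 5.80],  [-2.93, 5.64]]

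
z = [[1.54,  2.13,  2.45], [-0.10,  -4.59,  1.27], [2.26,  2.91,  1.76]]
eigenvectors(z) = [[-0.69,0.82,-0.17],[-0.09,-0.19,0.92],[-0.71,-0.54,-0.34]]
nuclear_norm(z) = 10.41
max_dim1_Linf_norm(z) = 4.59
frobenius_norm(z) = 7.23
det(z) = 13.06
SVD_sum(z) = [[1.07, 2.76, 0.72], [-1.37, -3.53, -0.92], [1.35, 3.48, 0.91]] + [[0.81, -0.71, 1.51],[1.2, -1.05, 2.24],[0.57, -0.5, 1.07]] + [[-0.34, 0.07, 0.22], [0.07, -0.02, -0.04], [0.34, -0.07, -0.22]]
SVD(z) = [[-0.49, -0.52, -0.70],[0.62, -0.77, 0.14],[-0.61, -0.37, 0.70]] @ diag([6.265080591233459, 3.561109651368938, 0.5852890194397752]) @ [[-0.35,-0.91,-0.24], [-0.44,0.38,-0.81], [0.83,-0.18,-0.53]]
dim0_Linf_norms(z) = [2.26, 4.59, 2.45]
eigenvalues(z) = [4.34, -0.6, -5.04]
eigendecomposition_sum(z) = [[1.82, 1.18, 2.31], [0.24, 0.16, 0.31], [1.87, 1.22, 2.37]] + [[-0.36, 0.06, 0.34],[0.08, -0.01, -0.08],[0.24, -0.04, -0.23]] + [[0.08, 0.89, -0.20],  [-0.43, -4.74, 1.04],  [0.16, 1.73, -0.38]]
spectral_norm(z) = 6.27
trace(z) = -1.29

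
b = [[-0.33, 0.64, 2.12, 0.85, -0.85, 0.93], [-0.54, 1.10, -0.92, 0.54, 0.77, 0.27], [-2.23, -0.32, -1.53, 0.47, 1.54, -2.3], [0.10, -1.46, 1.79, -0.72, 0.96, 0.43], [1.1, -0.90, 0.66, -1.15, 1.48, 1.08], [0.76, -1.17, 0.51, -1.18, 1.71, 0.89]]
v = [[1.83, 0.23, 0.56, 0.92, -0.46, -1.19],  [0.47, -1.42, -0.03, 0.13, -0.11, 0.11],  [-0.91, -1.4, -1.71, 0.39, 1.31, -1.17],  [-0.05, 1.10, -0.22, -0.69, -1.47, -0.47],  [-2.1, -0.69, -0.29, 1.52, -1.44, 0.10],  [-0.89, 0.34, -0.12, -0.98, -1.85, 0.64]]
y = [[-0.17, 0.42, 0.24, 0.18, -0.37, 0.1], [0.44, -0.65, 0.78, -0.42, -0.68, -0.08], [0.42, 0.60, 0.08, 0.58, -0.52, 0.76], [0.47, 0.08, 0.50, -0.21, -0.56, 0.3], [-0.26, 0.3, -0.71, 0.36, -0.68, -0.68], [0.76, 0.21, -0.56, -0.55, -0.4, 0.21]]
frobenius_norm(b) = 6.88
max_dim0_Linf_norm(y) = 0.78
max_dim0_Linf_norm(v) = 2.1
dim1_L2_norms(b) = [2.71, 1.82, 3.91, 2.64, 2.67, 2.7]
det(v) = 0.13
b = v @ y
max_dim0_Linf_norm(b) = 2.3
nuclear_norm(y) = 5.96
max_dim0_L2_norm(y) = 1.34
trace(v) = -2.79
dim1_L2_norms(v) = [2.49, 1.51, 2.99, 2.03, 3.06, 2.39]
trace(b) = 0.89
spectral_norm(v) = 3.64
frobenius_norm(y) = 2.85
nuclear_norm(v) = 12.72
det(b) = 0.02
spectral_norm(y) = 1.75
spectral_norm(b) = 4.90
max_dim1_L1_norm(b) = 8.39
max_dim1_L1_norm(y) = 3.05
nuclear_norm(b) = 12.92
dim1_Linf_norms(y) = [0.42, 0.78, 0.76, 0.56, 0.71, 0.76]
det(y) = 0.06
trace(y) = -1.42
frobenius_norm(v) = 6.05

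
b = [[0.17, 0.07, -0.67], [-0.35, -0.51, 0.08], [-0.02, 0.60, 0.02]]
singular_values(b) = [0.86, 0.66, 0.24]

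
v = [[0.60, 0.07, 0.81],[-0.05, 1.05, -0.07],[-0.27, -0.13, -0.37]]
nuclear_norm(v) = 2.17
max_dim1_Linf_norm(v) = 1.05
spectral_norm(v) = 1.12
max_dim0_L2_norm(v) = 1.06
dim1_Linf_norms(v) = [0.81, 1.05, 0.37]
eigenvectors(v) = [[-0.8,0.91,0.01], [0.0,0.02,-1.00], [0.60,-0.41,0.09]]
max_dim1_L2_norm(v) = 1.05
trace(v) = 1.28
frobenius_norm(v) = 1.54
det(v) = -0.00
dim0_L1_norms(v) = [0.92, 1.25, 1.25]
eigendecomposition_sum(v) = [[0.02, 0.00, 0.05], [-0.00, -0.00, -0.0], [-0.02, -0.00, -0.04]] + [[0.58, 0.07, 0.76], [0.01, 0.00, 0.02], [-0.26, -0.03, -0.34]] + [[0.0, -0.01, 0.0], [-0.06, 1.05, -0.09], [0.01, -0.09, 0.01]]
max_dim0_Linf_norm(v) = 1.05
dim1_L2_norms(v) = [1.01, 1.05, 0.48]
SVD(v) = [[-0.88, 0.23, 0.42], [-0.22, -0.97, 0.08], [0.43, -0.02, 0.90]] @ diag([1.1163652458605775, 1.0541912129099007, 0.003086172095768768]) @ [[-0.57, -0.31, -0.76],[0.18, -0.95, 0.25],[0.80, -0.0, -0.59]]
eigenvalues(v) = [-0.01, 0.24, 1.06]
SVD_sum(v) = [[0.55, 0.30, 0.75],[0.14, 0.08, 0.19],[-0.27, -0.15, -0.36]] + [[0.05,-0.23,0.06], [-0.19,0.97,-0.26], [-0.00,0.02,-0.00]] + [[0.00, -0.00, -0.0], [0.0, -0.0, -0.00], [0.00, -0.0, -0.00]]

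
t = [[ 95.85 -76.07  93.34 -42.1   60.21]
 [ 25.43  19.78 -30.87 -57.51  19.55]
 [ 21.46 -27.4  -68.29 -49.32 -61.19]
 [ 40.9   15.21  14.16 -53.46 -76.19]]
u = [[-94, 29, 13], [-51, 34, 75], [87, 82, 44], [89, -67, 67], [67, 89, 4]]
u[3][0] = 89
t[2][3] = -49.32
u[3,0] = 89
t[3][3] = -53.46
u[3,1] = -67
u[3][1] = -67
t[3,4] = -76.19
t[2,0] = 21.46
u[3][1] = -67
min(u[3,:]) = -67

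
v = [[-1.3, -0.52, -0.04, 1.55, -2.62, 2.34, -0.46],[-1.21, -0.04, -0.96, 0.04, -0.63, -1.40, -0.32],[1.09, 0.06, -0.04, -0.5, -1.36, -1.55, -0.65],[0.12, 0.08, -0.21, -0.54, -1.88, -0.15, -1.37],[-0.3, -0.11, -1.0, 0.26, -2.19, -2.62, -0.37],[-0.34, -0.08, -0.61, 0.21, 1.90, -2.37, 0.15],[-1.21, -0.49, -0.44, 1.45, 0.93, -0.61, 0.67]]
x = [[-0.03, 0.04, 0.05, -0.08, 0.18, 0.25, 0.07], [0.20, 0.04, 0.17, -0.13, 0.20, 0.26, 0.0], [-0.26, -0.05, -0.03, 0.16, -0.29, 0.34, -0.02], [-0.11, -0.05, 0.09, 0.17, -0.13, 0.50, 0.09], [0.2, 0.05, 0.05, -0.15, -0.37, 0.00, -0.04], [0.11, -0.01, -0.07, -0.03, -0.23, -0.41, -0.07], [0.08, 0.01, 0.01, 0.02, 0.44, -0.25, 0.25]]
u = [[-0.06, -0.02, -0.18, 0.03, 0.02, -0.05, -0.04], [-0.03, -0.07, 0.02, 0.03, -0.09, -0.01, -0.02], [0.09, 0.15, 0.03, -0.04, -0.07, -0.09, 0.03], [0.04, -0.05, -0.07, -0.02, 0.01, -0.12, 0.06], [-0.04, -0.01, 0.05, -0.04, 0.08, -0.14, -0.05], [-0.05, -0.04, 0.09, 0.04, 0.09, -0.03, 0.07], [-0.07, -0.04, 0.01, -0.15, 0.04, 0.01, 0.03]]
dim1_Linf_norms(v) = [2.62, 1.4, 1.55, 1.88, 2.62, 2.37, 1.45]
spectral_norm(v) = 5.10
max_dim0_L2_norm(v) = 4.77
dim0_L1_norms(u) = [0.38, 0.38, 0.45, 0.35, 0.4, 0.45, 0.3]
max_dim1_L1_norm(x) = 1.15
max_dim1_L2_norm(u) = 0.22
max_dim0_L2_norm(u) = 0.22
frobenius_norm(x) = 1.31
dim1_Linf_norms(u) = [0.18, 0.09, 0.15, 0.12, 0.14, 0.09, 0.15]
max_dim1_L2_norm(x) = 0.57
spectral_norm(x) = 0.92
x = u @ v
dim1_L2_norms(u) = [0.2, 0.13, 0.22, 0.17, 0.19, 0.17, 0.18]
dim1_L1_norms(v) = [8.83, 4.6, 5.25, 4.35, 6.85, 5.66, 5.8]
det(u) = 0.00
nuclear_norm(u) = 1.17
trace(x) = -0.38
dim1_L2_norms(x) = [0.33, 0.44, 0.54, 0.57, 0.45, 0.49, 0.57]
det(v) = 0.02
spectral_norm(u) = 0.25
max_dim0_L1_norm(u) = 0.45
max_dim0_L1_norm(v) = 11.51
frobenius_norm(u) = 0.48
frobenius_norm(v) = 7.88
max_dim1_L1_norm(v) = 8.83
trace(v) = -5.81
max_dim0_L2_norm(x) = 0.85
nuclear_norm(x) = 2.50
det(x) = 0.00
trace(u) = -0.04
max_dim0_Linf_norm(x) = 0.5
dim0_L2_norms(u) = [0.15, 0.18, 0.22, 0.17, 0.17, 0.21, 0.12]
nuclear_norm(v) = 15.19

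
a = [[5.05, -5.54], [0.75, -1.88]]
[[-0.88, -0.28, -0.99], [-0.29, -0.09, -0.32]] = a@[[-0.01,-0.0,-0.02], [0.15,0.05,0.16]]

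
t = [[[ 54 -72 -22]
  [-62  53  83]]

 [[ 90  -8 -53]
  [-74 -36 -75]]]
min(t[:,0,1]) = -72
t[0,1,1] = 53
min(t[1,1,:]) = -75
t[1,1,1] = -36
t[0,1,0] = -62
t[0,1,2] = 83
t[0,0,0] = 54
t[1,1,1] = -36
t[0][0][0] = 54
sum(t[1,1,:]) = -185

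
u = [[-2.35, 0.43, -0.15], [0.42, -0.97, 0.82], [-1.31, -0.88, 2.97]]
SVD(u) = [[-0.27, 0.89, -0.37], [-0.20, -0.42, -0.88], [-0.94, -0.16, 0.29]] @ diag([3.5408113528331264, 2.459118210506401, 0.4963794822551012]) @ [[0.50, 0.26, -0.83], [-0.84, 0.38, -0.39], [0.21, 0.89, 0.41]]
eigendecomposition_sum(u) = [[0.01,0.01,-0.03], [-0.18,-0.17,0.64], [-0.82,-0.78,2.95]] + [[-2.31, 0.55, -0.15], [0.84, -0.20, 0.05], [-0.42, 0.1, -0.03]] + [[-0.05, -0.13, 0.03],[-0.24, -0.60, 0.13],[-0.08, -0.20, 0.04]]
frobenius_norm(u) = 4.34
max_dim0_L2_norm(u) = 3.08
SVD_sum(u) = [[-0.47, -0.24, 0.78], [-0.36, -0.18, 0.59], [-1.67, -0.86, 2.76]] + [[-1.84,0.83,-0.86], [0.87,-0.4,0.41], [0.33,-0.15,0.16]] + [[-0.04, -0.16, -0.07], [-0.09, -0.39, -0.18], [0.03, 0.13, 0.06]]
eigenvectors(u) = [[-0.01, -0.93, 0.20],[0.21, 0.34, 0.93],[0.98, -0.17, 0.3]]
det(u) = 4.32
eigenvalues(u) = [2.79, -2.53, -0.61]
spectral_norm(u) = 3.54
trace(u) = -0.35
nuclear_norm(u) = 6.50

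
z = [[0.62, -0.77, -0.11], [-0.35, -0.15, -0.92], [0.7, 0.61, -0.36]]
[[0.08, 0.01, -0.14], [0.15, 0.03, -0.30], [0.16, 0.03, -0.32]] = z @ [[0.11,0.02,-0.21], [0.02,0.01,-0.04], [-0.21,-0.04,0.41]]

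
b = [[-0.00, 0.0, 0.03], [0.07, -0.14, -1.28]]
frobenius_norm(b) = 1.29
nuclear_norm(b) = 1.29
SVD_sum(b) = [[-0.00, 0.0, 0.03], [0.07, -0.14, -1.28]] + [[0.0, -0.00, 0.0], [0.0, -0.00, 0.0]]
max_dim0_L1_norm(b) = 1.31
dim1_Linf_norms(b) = [0.03, 1.28]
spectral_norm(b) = 1.29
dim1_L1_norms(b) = [0.03, 1.49]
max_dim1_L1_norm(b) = 1.49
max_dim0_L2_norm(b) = 1.28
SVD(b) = [[-0.02, 1.00], [1.0, 0.02]] @ diag([1.289878578432725, 0.0036404533196102537]) @ [[0.05,-0.11,-0.99],[0.44,-0.89,0.12]]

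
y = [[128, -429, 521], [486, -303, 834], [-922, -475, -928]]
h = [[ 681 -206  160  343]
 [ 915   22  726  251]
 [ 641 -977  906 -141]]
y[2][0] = -922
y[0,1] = -429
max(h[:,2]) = 906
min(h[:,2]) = 160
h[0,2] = 160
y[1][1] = -303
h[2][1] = -977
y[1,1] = -303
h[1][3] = 251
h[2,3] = -141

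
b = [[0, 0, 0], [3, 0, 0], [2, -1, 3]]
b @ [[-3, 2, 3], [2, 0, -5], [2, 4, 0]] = [[0, 0, 0], [-9, 6, 9], [-2, 16, 11]]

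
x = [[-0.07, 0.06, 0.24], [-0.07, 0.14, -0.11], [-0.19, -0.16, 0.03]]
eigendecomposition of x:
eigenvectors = [[(0.74+0j), (0.74-0j), 0.22+0.00j], [-0.04+0.29j, (-0.04-0.29j), -0.85+0.00j], [(0.04+0.6j), 0.04-0.60j, (0.48+0j)]]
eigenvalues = [(-0.06+0.22j), (-0.06-0.22j), (0.22+0j)]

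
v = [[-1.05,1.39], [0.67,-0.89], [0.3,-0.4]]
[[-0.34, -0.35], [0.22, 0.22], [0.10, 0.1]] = v@ [[-0.02, 0.20], [-0.26, -0.1]]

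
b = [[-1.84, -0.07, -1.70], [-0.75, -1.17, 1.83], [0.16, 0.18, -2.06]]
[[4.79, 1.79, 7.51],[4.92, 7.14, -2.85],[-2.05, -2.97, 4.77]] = b @[[-3.16, -1.78, -1.78], [-1.16, -3.38, -0.30], [0.65, 1.01, -2.48]]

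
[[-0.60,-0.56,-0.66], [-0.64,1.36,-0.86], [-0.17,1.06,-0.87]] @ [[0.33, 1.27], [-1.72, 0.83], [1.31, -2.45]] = [[-0.1, 0.39],[-3.68, 2.42],[-3.02, 2.8]]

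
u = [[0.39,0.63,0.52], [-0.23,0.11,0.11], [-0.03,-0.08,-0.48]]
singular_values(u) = [0.98, 0.36, 0.22]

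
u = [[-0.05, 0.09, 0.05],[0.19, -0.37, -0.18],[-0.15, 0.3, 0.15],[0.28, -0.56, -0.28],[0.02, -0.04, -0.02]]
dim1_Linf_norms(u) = [0.09, 0.37, 0.3, 0.56, 0.04]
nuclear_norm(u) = 0.92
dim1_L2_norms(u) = [0.11, 0.45, 0.37, 0.69, 0.05]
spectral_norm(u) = 0.91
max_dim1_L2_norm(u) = 0.69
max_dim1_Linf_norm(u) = 0.56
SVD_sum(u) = [[-0.05, 0.09, 0.05], [0.19, -0.37, -0.18], [-0.15, 0.30, 0.15], [0.28, -0.56, -0.28], [0.02, -0.04, -0.02]] + [[0.00, -0.00, 0.0], [0.0, -0.0, 0.0], [0.0, -0.0, 0.00], [-0.0, 0.00, -0.0], [-0.0, 0.0, -0.0]] + [[-0.0,-0.0,0.00], [0.0,0.00,-0.00], [0.0,0.0,-0.0], [-0.00,-0.00,0.00], [-0.0,-0.00,0.0]]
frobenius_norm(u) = 0.91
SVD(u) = [[-0.13, -0.43, -0.89],[0.50, -0.81, 0.32],[-0.4, -0.19, 0.15],[0.75, 0.36, -0.28],[0.05, 0.03, -0.02]] @ diag([0.9089717385778548, 0.006219845571288393, 0.005629563732768795]) @ [[0.41, -0.82, -0.41], [-0.42, 0.23, -0.88], [0.81, 0.53, -0.25]]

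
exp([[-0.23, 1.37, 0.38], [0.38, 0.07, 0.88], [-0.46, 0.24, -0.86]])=[[0.91, 1.4, 0.7], [0.23, 1.35, 0.72], [-0.26, -0.06, 0.38]]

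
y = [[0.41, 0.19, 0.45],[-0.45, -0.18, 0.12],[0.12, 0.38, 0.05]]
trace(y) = 0.28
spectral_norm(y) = 0.77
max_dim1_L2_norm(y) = 0.64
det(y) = -0.08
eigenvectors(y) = [[(-0.19+0j), -0.75+0.00j, -0.75-0.00j], [(-0.73+0j), 0.45-0.33j, (0.45+0.33j)], [0.66+0.00j, (-0.08-0.35j), (-0.08+0.35j)]]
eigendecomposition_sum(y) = [[(-0.04+0j), (-0.05-0j), (0.05-0j)], [(-0.14+0j), (-0.2-0j), (0.19-0j)], [(0.12-0j), 0.18+0.00j, (-0.17+0j)]] + [[(0.22+0.05j), (0.12-0.19j), (0.2-0.19j)],[-0.16+0.07j, (0.01+0.16j), (-0.03+0.2j)],[-0.00+0.11j, (0.1+0.04j), 0.11+0.07j]] + [[(0.22-0.05j),  (0.12+0.19j),  (0.2+0.19j)],[(-0.16-0.07j),  (0.01-0.16j),  -0.03-0.20j],[(-0-0.11j),  (0.1-0.04j),  (0.11-0.07j)]]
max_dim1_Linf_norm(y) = 0.45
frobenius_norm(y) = 0.90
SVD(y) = [[-0.77, 0.62, 0.17],[0.51, 0.74, -0.44],[-0.40, -0.25, -0.88]] @ diag([0.7678615193307513, 0.3887076574711079, 0.2767580968181307]) @ [[-0.77, -0.5, -0.4], [-0.28, -0.29, 0.92], [0.57, -0.82, -0.08]]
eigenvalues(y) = [(-0.41+0j), (0.34+0.29j), (0.34-0.29j)]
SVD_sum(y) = [[0.45, 0.30, 0.23], [-0.30, -0.2, -0.15], [0.23, 0.15, 0.12]] + [[-0.07,-0.07,0.22], [-0.08,-0.08,0.26], [0.03,0.03,-0.09]] + [[0.03, -0.04, -0.00],[-0.07, 0.1, 0.01],[-0.14, 0.2, 0.02]]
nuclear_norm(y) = 1.43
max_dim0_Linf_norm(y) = 0.45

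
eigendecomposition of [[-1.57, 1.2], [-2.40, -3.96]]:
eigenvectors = [[(-0.41-0.41j), -0.41+0.41j], [(0.82+0j), 0.82-0.00j]]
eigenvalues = [(-2.76+1.2j), (-2.76-1.2j)]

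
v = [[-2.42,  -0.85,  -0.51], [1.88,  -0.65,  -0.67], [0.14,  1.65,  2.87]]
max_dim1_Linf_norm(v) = 2.87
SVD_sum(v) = [[-0.38, -0.80, -1.2], [-0.10, -0.22, -0.32], [0.83, 1.73, 2.60]] + [[-2.06,0.17,0.55],[1.96,-0.16,-0.52],[-0.7,0.06,0.19]] + [[0.02, -0.22, 0.14],[0.02, -0.28, 0.18],[0.01, -0.14, 0.09]]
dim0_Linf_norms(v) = [2.42, 1.65, 2.87]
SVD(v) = [[-0.42, 0.7, 0.58], [-0.11, -0.67, 0.73], [0.90, 0.24, 0.36]] @ diag([3.5774560517709624, 3.0371283555326567, 0.4488424552856064]) @ [[0.26, 0.54, 0.8], [-0.96, 0.08, 0.26], [0.08, -0.84, 0.54]]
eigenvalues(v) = [(-1.32+0.5j), (-1.32-0.5j), (2.44+0j)]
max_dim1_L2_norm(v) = 3.31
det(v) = 4.88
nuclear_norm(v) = 7.06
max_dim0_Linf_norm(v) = 2.87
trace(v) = -0.20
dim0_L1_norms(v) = [4.44, 3.15, 4.05]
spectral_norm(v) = 3.58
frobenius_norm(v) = 4.71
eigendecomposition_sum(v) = [[-1.19-1.13j, -0.38-0.95j, -0.17-0.31j], [(1.02+2.81j), (-0.16+1.87j), 0.02+0.64j], [-0.23-1.10j, (0.16-0.68j), (0.03-0.24j)]] + [[(-1.19+1.13j), -0.38+0.95j, (-0.17+0.31j)], [1.02-2.81j, -0.16-1.87j, (0.02-0.64j)], [(-0.23+1.1j), (0.16+0.68j), 0.03+0.24j]] + [[(-0.04+0j), -0.08+0.00j, (-0.17+0j)],[-0.15+0.00j, (-0.34+0j), (-0.71+0j)],[0.60-0.00j, (1.34-0j), 2.82-0.00j]]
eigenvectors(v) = [[-0.41+0.21j, (-0.41-0.21j), (-0.06+0j)],[(0.83+0j), (0.83-0j), -0.25+0.00j],[-0.31-0.04j, (-0.31+0.04j), 0.97+0.00j]]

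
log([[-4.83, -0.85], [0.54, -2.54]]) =[[(1.59+3.14j), (0.24+0j)], [-0.15-0.00j, (0.95+3.14j)]]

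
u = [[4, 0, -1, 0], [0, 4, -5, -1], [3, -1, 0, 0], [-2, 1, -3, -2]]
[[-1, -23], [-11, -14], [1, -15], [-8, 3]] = u@[[0, -5], [-1, 0], [1, 3], [2, -1]]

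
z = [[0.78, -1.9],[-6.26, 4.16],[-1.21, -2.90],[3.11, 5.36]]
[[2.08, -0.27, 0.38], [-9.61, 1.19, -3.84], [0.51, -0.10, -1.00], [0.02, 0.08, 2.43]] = z @[[1.11, -0.13, 0.66], [-0.64, 0.09, 0.07]]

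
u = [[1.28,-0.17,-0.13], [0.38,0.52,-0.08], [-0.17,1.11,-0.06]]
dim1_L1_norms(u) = [1.58, 0.98, 1.34]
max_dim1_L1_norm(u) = 1.58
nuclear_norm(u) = 2.59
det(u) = 0.00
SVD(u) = [[-0.88,-0.36,0.31],[-0.08,-0.53,-0.84],[0.47,-0.77,0.44]] @ diag([1.389700340436908, 1.1994717309613854, 0.0007282952975609738]) @ [[-0.89,0.45,0.07], [-0.44,-0.89,0.11], [0.11,0.07,0.99]]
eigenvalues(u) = [1.13, 0.61, 0.0]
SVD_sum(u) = [[1.09, -0.55, -0.08], [0.1, -0.05, -0.01], [-0.58, 0.29, 0.04]] + [[0.19, 0.38, -0.05],  [0.28, 0.57, -0.07],  [0.41, 0.82, -0.10]] + [[0.00,0.00,0.00], [-0.0,-0.00,-0.0], [0.0,0.00,0.00]]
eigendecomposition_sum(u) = [[1.56,-0.66,-0.13], [0.89,-0.38,-0.07], [0.6,-0.26,-0.05]] + [[-0.28, 0.49, -0.0], [-0.51, 0.90, -0.01], [-0.77, 1.37, -0.01]] + [[0.0, -0.00, 0.0],[0.0, -0.00, 0.0],[0.00, -0.0, 0.0]]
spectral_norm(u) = 1.39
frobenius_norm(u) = 1.84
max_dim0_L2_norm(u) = 1.35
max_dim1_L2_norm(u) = 1.3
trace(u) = 1.74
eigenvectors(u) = [[0.82,-0.29,0.11], [0.47,-0.52,0.07], [0.32,-0.8,0.99]]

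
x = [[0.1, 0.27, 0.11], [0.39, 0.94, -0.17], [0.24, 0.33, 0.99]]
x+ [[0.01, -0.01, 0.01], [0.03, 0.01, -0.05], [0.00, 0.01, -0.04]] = [[0.11, 0.26, 0.12],  [0.42, 0.95, -0.22],  [0.24, 0.34, 0.95]]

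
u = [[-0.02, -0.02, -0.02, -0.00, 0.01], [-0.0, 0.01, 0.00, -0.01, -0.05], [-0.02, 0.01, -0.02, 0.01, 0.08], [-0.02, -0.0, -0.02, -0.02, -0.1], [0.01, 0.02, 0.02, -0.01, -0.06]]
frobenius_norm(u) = 0.16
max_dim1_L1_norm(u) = 0.16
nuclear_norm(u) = 0.24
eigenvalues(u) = [(-0.09+0j), (-0.03+0j), 0j, 0.01j, -0.01j]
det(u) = 0.00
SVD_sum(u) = [[-0.0, -0.0, -0.00, 0.0, 0.01], [0.0, 0.00, 0.00, -0.01, -0.05], [-0.0, -0.00, -0.00, 0.01, 0.08], [0.0, 0.01, 0.0, -0.02, -0.1], [0.0, 0.0, 0.00, -0.01, -0.06]] + [[-0.02, -0.01, -0.02, -0.0, -0.0], [-0.0, -0.00, -0.0, -0.0, -0.00], [-0.01, -0.01, -0.01, -0.00, -0.00], [-0.02, -0.01, -0.02, -0.00, -0.0], [0.01, 0.01, 0.02, 0.00, 0.0]] + [[0.0, -0.01, 0.0, 0.00, -0.0], [-0.0, 0.01, -0.0, -0.00, 0.0], [-0.01, 0.02, -0.00, -0.0, 0.0], [-0.00, 0.00, -0.0, -0.0, 0.0], [-0.0, 0.01, -0.00, -0.00, 0.00]] + [[-0.00, -0.0, 0.00, -0.0, 0.0], [0.00, 0.00, -0.0, 0.0, -0.00], [-0.00, -0.00, 0.0, -0.00, 0.0], [0.00, 0.0, -0.0, 0.00, -0.00], [-0.00, -0.0, 0.00, -0.0, 0.0]] + [[0.0, -0.0, 0.0, -0.0, 0.00], [0.00, -0.00, 0.00, -0.0, 0.0], [-0.00, 0.0, -0.0, 0.00, -0.0], [-0.00, 0.00, -0.0, 0.0, -0.00], [-0.0, 0.00, -0.00, 0.00, -0.00]]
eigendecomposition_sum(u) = [[-0.00+0.00j, (-0-0j), -0.01+0.00j, 0j, (0.02-0j)], [0.01-0.00j, (0.01+0j), (0.01-0j), -0.01-0.00j, -0.04+0.00j], [-0.02+0.00j, (-0.02-0j), -0.03+0.00j, (0.01+0j), (0.09-0j)], [(0.01-0j), (0.01+0j), 0.02-0.00j, (-0.01-0j), -0.05+0.00j], [0.01-0.00j, 0.01+0.00j, (0.02-0j), -0.01-0.00j, (-0.06+0j)]] + [[(-0.02-0j), 0.00+0.00j, (-0.01-0j), (-0.01-0j), (-0.02+0j)], [-0.01-0.00j, 0.00+0.00j, -0.01-0.00j, (-0-0j), -0.01+0.00j], [0j, (-0-0j), 0j, 0j, 0.00-0.00j], [(-0.04-0j), 0.01+0.00j, -0.02-0.00j, -0.01-0.00j, (-0.04+0j)], [0j, (-0-0j), 0j, 0j, 0.00-0.00j]] + [[0.00+0.00j, -0j, 0.00-0.00j, -0.00+0.00j, -0.00-0.00j], [-0.00-0.00j, -0.00+0.00j, -0.00+0.00j, 0j, 0j], [0.00+0.00j, -0j, 0.00-0.00j, (-0+0j), -0.00-0.00j], [-0.00-0.00j, (-0.01+0j), (-0+0j), 0.00+0.00j, 0j], [0.00+0.00j, -0j, 0.00-0.00j, (-0+0j), (-0-0j)]] + [[0.00+0.00j,-0.01+0.00j,-0.00-0.00j,-0j,-0j], [0.00-0.00j,0.00+0.01j,-0.00+0.00j,(-0-0j),(-0-0j)], [-0.00-0.00j,(0.01-0.01j),0j,(-0+0j),-0.00+0.01j], [-0j,-0.01+0.02j,(-0.01-0j),-0.00-0.00j,(-0-0.01j)], [(-0-0j),0.00-0.00j,0.00+0.00j,(-0+0j),(-0+0j)]] + [[-0j, (-0.01-0j), (-0+0j), 0j, 0.00+0.00j], [0.00+0.00j, -0.01j, -0.00-0.00j, -0.00+0.00j, -0.00+0.00j], [-0.00+0.00j, (0.01+0.01j), -0j, (-0-0j), (-0-0.01j)], [0j, -0.01-0.02j, -0.01+0.00j, -0.00+0.00j, -0.00+0.01j], [(-0+0j), 0.00+0.00j, 0.00-0.00j, -0.00-0.00j, -0.00-0.00j]]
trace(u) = -0.11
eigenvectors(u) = [[-0.19+0.00j, -0.46+0.00j, -0.02+0.00j, -0.15-0.27j, -0.15+0.27j], [0.28+0.00j, -0.21+0.00j, (0.09+0j), -0.26+0.09j, (-0.26-0.09j)], [(-0.69+0j), 0.03+0.00j, (-0.15+0j), (0.34+0.35j), 0.34-0.35j], [(0.43+0j), (-0.86+0j), (0.97+0j), (-0.75+0j), (-0.75-0j)], [(0.47+0j), (0.02+0j), -0.18+0.00j, 0.14+0.07j, 0.14-0.07j]]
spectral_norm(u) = 0.15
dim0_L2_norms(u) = [0.04, 0.03, 0.04, 0.03, 0.15]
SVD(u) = [[-0.08, -0.59, 0.36, 0.6, -0.4],[0.34, -0.01, -0.28, -0.35, -0.83],[-0.53, -0.35, -0.77, 0.07, 0.02],[0.66, -0.61, -0.18, -0.14, 0.39],[0.41, 0.41, -0.4, 0.71, 0.00]] @ diag([0.15292720225013712, 0.055096515544082784, 0.027419289398515352, 0.005035317927324185, 0.000687698405943493]) @ [[0.02, 0.05, 0.05, -0.17, -0.98], [0.63, 0.3, 0.71, 0.08, 0.05], [0.28, -0.94, 0.14, 0.10, -0.05], [-0.71, -0.12, 0.69, -0.04, 0.02], [-0.11, 0.08, -0.04, 0.98, -0.17]]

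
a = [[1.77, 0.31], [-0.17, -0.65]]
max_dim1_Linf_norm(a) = 1.77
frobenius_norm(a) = 1.92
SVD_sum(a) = [[1.75, 0.41], [-0.31, -0.07]] + [[0.02, -0.1], [0.14, -0.58]]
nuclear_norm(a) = 2.42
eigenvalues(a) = [1.75, -0.63]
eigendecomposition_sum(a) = [[1.76, 0.23], [-0.13, -0.02]] + [[0.01,0.08], [-0.04,-0.63]]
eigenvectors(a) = [[1.00,-0.13], [-0.07,0.99]]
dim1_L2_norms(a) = [1.8, 0.67]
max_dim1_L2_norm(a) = 1.8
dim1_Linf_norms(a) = [1.77, 0.65]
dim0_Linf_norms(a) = [1.77, 0.65]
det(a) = -1.10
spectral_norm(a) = 1.82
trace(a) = 1.12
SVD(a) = [[-0.98, 0.17], [0.17, 0.98]] @ diag([1.8212849505591677, 0.6027612536209425]) @ [[-0.97, -0.23], [0.23, -0.97]]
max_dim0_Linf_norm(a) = 1.77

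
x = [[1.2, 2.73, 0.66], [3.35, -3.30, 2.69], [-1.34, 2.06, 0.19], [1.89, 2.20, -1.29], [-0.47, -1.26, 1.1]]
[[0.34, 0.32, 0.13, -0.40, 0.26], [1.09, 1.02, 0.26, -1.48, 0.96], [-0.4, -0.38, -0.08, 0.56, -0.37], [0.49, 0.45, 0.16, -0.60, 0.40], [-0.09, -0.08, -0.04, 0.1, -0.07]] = x @ [[0.29, 0.27, 0.08, -0.38, 0.25],[-0.01, -0.01, 0.01, 0.03, -0.02],[0.03, 0.03, 0.01, -0.04, 0.02]]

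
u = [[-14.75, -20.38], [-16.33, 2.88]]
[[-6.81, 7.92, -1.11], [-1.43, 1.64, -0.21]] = u @ [[0.13, -0.15, 0.02],[0.24, -0.28, 0.04]]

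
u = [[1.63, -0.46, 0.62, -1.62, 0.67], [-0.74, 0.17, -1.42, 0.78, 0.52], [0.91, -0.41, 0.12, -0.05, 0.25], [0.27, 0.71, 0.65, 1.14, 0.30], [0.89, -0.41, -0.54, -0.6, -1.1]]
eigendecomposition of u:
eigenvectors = [[(-0.2+0.07j),  (-0.2-0.07j),  (-0.7+0j),  -0.26-0.18j,  (-0.26+0.18j)],[(-0.43-0.43j),  -0.43+0.43j,  (0.5+0j),  0.63+0.00j,  (0.63-0j)],[-0.08-0.21j,  -0.08+0.21j,  -0.45+0.00j,  -0.51-0.06j,  -0.51+0.06j],[0.06+0.20j,  (0.06-0.2j),  (-0.19+0j),  -0.48-0.07j,  (-0.48+0.07j)],[(0.71+0j),  0.71-0.00j,  (-0.15+0j),  0.03-0.04j,  (0.03+0.04j)]]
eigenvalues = [(-1.09+0.33j), (-1.09-0.33j), (2.05+0j), (1.05+0.22j), (1.05-0.22j)]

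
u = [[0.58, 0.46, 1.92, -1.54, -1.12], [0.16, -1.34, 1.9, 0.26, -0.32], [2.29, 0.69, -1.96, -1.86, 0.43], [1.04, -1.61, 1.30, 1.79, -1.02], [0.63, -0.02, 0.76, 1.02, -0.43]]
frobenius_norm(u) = 6.20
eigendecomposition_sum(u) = [[-0.92+0.00j, -0.00-0.00j, (1.45+0j), 0.36-0.00j, (-0.48-0j)], [(-1.5+0j), -0.00-0.00j, (2.36+0j), (0.59-0j), (-0.78-0j)], [1.57-0.00j, 0.00+0.00j, (-2.48-0j), (-0.62+0j), 0.82+0.00j], [-0.71+0.00j, (-0-0j), 1.12+0.00j, (0.28-0j), -0.37-0.00j], [0.03-0.00j, 0j, (-0.04-0j), -0.01+0.00j, 0.01+0.00j]] + [[0.07-0.00j, (-0.1+0j), -0.06-0.00j, -0.01+0.00j, (0.06+0j)], [(0.89-0j), (-1.3+0j), -0.81-0.00j, -0.18+0.00j, (0.75+0j)], [-0.15+0.00j, 0.22-0.00j, 0.14+0.00j, (0.03-0j), (-0.13-0j)], [0.39-0.00j, (-0.57+0j), (-0.35-0j), (-0.08+0j), (0.33+0j)], [(-0.3+0j), 0.45-0.00j, 0.28+0.00j, (0.06-0j), (-0.26-0j)]] + [[(0.76+0.57j), 0.05-0.82j, (0.22+0.24j), -0.64+1.49j, (-0.59-0.48j)],[(0.42+0j), -0.20-0.30j, 0.14+0.03j, (0.16+0.7j), (-0.34-0.02j)],[0.48+0.32j, 0.00-0.50j, (0.14+0.13j), (-0.33+0.92j), -0.38-0.27j],[0.70-0.37j, (-0.6-0.33j), (0.25-0.08j), 0.90+1.00j, -0.57+0.28j],[(0.52-0.42j), -0.54-0.18j, (0.2-0.11j), 0.90+0.69j, (-0.43+0.32j)]] + [[(0.76-0.57j), 0.05+0.82j, (0.22-0.24j), -0.64-1.49j, -0.59+0.48j], [0.42-0.00j, (-0.2+0.3j), (0.14-0.03j), 0.16-0.70j, (-0.34+0.02j)], [(0.48-0.32j), 0.00+0.50j, (0.14-0.13j), (-0.33-0.92j), -0.38+0.27j], [(0.7+0.37j), -0.60+0.33j, (0.25+0.08j), 0.90-1.00j, -0.57-0.28j], [(0.52+0.42j), (-0.54+0.18j), (0.2+0.11j), (0.9-0.69j), -0.43-0.32j]] + [[-0.09-0.00j, 0.45+0.00j, 0.10-0.00j, (-0.6-0j), 0.49+0.00j],  [-0.07-0.00j, (0.36+0j), (0.08-0j), -0.48-0.00j, (0.39+0j)],  [(-0.09-0j), (0.46+0j), (0.1-0j), -0.61-0.00j, 0.49+0.00j],  [-0.03-0.00j, (0.15+0j), 0.03-0.00j, -0.20-0.00j, 0.16+0.00j],  [(-0.13-0j), (0.62+0j), (0.13-0j), -0.82-0.00j, 0.67+0.00j]]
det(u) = 16.04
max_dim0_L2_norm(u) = 3.66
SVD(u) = [[0.13, -0.81, 0.46, 0.26, 0.21], [0.44, -0.27, 0.01, -0.71, -0.47], [-0.65, -0.49, -0.55, -0.16, -0.10], [0.56, -0.13, -0.65, 0.06, 0.5], [0.23, -0.08, -0.25, 0.63, -0.69]] @ diag([4.656554930187229, 3.0403864541012644, 2.489529437941942, 1.0839073305401647, 0.4198028921866749]) @ [[-0.13, -0.41, 0.70, 0.51, -0.27], [-0.6, -0.05, -0.44, 0.58, 0.31], [-0.73, 0.35, 0.39, -0.44, 0.0], [0.12, 0.79, 0.01, 0.42, -0.43], [-0.26, -0.3, -0.41, -0.17, -0.81]]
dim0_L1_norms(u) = [4.7, 4.12, 7.84, 6.47, 3.32]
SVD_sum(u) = [[-0.08, -0.24, 0.42, 0.3, -0.16],[-0.27, -0.84, 1.45, 1.05, -0.55],[0.39, 1.22, -2.11, -1.52, 0.8],[-0.34, -1.06, 1.83, 1.32, -0.69],[-0.14, -0.44, 0.76, 0.55, -0.29]] + [[1.49,  0.11,  1.09,  -1.44,  -0.77], [0.5,  0.04,  0.36,  -0.48,  -0.26], [0.91,  0.07,  0.66,  -0.88,  -0.47], [0.24,  0.02,  0.18,  -0.23,  -0.13], [0.15,  0.01,  0.11,  -0.15,  -0.08]] + [[-0.84, 0.4, 0.44, -0.51, 0.0], [-0.03, 0.01, 0.01, -0.02, 0.0], [1.0, -0.47, -0.53, 0.61, -0.01], [1.18, -0.56, -0.62, 0.71, -0.01], [0.46, -0.22, -0.24, 0.28, -0.00]] + [[0.03, 0.22, 0.0, 0.12, -0.12],[-0.09, -0.61, -0.01, -0.33, 0.33],[-0.02, -0.14, -0.0, -0.07, 0.07],[0.01, 0.05, 0.00, 0.03, -0.03],[0.08, 0.54, 0.01, 0.29, -0.29]] + [[-0.02, -0.03, -0.04, -0.01, -0.07], [0.05, 0.06, 0.08, 0.03, 0.16], [0.01, 0.01, 0.02, 0.01, 0.04], [-0.05, -0.06, -0.08, -0.03, -0.17], [0.08, 0.09, 0.12, 0.05, 0.23]]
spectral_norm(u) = 4.66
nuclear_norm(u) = 11.69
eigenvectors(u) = [[(-0.37+0j),  0.07+0.00j,  (-0.6+0j),  (-0.6-0j),  0.47+0.00j], [(-0.61+0j),  (0.86+0j),  -0.21+0.16j,  -0.21-0.16j,  (0.37+0j)], [0.64+0.00j,  (-0.15+0j),  (-0.37+0.02j),  (-0.37-0.02j),  0.47+0.00j], [(-0.29+0j),  (0.38+0j),  -0.21+0.45j,  -0.21-0.45j,  0.16+0.00j], [0.01+0.00j,  -0.30+0.00j,  -0.10+0.41j,  -0.10-0.41j,  0.64+0.00j]]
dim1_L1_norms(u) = [5.62, 3.98, 7.23, 6.76, 2.86]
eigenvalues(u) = [(-3.11+0j), (-1.43+0j), (1.17+1.72j), (1.17-1.72j), (0.83+0j)]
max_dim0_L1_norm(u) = 7.84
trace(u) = -1.36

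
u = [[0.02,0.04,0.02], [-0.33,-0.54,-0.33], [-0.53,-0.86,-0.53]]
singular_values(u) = [1.35, 0.01, 0.0]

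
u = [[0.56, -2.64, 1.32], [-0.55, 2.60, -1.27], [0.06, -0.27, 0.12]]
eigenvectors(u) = [[-0.71, 0.95, -0.87], [0.70, 0.28, 0.06], [-0.07, 0.15, 0.49]]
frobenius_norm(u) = 4.22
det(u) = -0.00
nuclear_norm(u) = 4.24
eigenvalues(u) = [3.29, 0.0, -0.02]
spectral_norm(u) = 4.22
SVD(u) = [[-0.71, -0.61, 0.34],  [0.70, -0.57, 0.43],  [-0.07, 0.54, 0.84]] @ diag([4.217982029042112, 0.022789440831139204, 0.0028712478808553326]) @ [[-0.19, 0.88, -0.44], [0.12, -0.42, -0.9], [0.98, 0.22, 0.02]]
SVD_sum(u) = [[0.56, -2.65, 1.31], [-0.55, 2.59, -1.28], [0.06, -0.27, 0.13]] + [[-0.0,0.01,0.01], [-0.0,0.01,0.01], [0.00,-0.01,-0.01]] + [[0.00, 0.00, 0.00], [0.00, 0.0, 0.00], [0.00, 0.00, 0.0]]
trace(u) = 3.28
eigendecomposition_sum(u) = [[0.56,-2.64,1.29], [-0.55,2.60,-1.27], [0.06,-0.27,0.13]] + [[0.0, 0.00, 0.01], [0.00, 0.00, 0.0], [0.00, 0.0, 0.0]] + [[-0.0, -0.00, 0.02], [0.0, 0.0, -0.00], [0.00, 0.00, -0.01]]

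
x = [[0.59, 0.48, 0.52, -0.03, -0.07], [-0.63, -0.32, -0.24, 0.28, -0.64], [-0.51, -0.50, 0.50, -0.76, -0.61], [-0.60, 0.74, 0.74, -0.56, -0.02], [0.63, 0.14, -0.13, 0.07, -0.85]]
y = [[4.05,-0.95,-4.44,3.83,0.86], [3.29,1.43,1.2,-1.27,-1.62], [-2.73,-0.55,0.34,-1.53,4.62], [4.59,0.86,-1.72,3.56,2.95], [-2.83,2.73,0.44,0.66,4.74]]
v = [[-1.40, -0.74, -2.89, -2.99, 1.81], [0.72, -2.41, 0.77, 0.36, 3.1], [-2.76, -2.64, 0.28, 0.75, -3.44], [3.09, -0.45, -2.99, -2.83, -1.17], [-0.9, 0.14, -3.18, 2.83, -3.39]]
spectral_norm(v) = 7.16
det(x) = 0.47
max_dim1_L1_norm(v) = 10.53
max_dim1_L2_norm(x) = 1.33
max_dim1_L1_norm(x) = 2.88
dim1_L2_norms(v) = [4.8, 4.08, 5.2, 5.3, 5.52]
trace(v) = -9.75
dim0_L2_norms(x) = [1.33, 1.07, 1.07, 0.99, 1.23]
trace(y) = 14.12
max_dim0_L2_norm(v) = 6.13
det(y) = 796.25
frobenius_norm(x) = 2.56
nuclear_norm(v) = 23.57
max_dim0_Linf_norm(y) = 4.74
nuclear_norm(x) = 5.16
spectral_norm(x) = 1.60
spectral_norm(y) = 9.88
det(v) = 1675.29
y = v @ x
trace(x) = -0.64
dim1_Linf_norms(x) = [0.59, 0.64, 0.76, 0.74, 0.85]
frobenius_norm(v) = 11.19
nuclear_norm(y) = 25.53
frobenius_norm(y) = 13.68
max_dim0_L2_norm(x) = 1.33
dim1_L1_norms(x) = [1.69, 2.11, 2.88, 2.66, 1.82]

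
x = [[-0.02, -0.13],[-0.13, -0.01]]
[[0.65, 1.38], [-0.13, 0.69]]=x@[[1.43, -4.55],[-5.22, -9.93]]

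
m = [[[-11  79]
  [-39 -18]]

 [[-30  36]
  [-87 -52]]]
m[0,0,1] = 79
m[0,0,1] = 79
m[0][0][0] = -11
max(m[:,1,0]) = -39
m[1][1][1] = -52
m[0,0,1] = 79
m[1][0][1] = 36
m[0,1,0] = -39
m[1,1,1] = -52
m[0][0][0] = -11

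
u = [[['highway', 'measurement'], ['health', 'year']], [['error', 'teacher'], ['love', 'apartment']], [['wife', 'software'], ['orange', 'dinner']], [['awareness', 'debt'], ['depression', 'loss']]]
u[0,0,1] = 'measurement'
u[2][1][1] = 'dinner'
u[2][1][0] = 'orange'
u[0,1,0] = 'health'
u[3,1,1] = 'loss'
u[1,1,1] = 'apartment'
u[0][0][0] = 'highway'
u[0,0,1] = 'measurement'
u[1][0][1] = 'teacher'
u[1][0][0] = 'error'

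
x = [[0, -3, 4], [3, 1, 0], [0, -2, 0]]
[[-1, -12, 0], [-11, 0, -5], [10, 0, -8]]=x @ [[-2, 0, -3], [-5, 0, 4], [-4, -3, 3]]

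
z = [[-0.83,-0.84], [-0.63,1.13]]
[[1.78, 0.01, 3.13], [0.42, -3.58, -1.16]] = z@[[-1.61, 2.04, -1.75], [-0.53, -2.03, -2.0]]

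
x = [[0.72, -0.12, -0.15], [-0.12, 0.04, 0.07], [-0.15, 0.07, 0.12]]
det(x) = -0.00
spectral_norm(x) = 0.78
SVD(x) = [[-0.96, -0.29, -0.06],[0.18, -0.41, -0.89],[0.24, -0.86, 0.44]] @ diag([0.7793656478465686, 0.1028792847674252, 0.0022449326139938374]) @ [[-0.96,0.18,0.24], [-0.29,-0.41,-0.86], [0.06,0.89,-0.44]]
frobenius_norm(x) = 0.79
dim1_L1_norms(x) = [0.99, 0.23, 0.34]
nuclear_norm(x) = 0.88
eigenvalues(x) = [0.78, 0.1, -0.0]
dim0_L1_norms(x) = [0.99, 0.23, 0.34]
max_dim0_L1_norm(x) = 0.99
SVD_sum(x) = [[0.71, -0.13, -0.18], [-0.13, 0.02, 0.03], [-0.18, 0.03, 0.04]] + [[0.01, 0.01, 0.03], [0.01, 0.02, 0.04], [0.03, 0.04, 0.08]] + [[-0.0, -0.0, 0.00], [-0.0, -0.00, 0.00], [0.0, 0.0, -0.00]]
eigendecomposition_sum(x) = [[0.71, -0.13, -0.18], [-0.13, 0.02, 0.03], [-0.18, 0.03, 0.04]] + [[0.01, 0.01, 0.03], [0.01, 0.02, 0.04], [0.03, 0.04, 0.08]] + [[-0.0, -0.0, 0.0],[-0.0, -0.00, 0.00],[0.00, 0.00, -0.00]]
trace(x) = 0.88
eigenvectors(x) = [[0.96,-0.29,-0.06], [-0.18,-0.41,-0.89], [-0.24,-0.86,0.44]]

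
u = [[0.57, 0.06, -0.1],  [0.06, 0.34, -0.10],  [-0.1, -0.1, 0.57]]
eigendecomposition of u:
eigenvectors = [[0.65, 0.75, -0.09], [0.30, -0.14, 0.94], [-0.70, 0.64, 0.32]]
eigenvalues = [0.71, 0.47, 0.3]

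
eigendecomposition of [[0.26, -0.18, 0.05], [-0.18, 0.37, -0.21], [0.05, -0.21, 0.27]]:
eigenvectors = [[-0.44, 0.76, 0.47], [0.74, 0.01, 0.67], [-0.51, -0.65, 0.57]]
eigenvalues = [0.62, 0.21, 0.06]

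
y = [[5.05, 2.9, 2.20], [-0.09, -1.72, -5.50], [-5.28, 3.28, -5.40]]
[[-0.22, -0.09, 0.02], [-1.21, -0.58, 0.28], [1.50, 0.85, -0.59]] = y @ [[-0.26, -0.13, 0.07], [0.27, 0.15, -0.10], [0.14, 0.06, -0.02]]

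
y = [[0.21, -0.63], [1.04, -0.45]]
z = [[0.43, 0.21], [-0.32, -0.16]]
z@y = [[0.31, -0.37],[-0.23, 0.27]]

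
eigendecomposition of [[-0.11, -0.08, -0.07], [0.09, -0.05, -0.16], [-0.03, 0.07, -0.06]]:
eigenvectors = [[(-0.89+0j), (0.01-0.44j), (0.01+0.44j)],[0.10+0.00j, -0.79+0.00j, (-0.79-0j)],[(-0.45+0j), (0.04+0.42j), 0.04-0.42j]]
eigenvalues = [(-0.14+0j), (-0.04+0.13j), (-0.04-0.13j)]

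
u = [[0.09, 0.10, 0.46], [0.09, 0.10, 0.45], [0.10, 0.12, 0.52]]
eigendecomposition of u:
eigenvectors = [[-0.55+0.00j, -0.77+0.00j, -0.77-0.00j],[(-0.54+0j), -0.27+0.52j, -0.27-0.52j],[(-0.63+0j), 0.21-0.12j, (0.21+0.12j)]]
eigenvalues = [(0.71+0j), (-0+0j), (-0-0j)]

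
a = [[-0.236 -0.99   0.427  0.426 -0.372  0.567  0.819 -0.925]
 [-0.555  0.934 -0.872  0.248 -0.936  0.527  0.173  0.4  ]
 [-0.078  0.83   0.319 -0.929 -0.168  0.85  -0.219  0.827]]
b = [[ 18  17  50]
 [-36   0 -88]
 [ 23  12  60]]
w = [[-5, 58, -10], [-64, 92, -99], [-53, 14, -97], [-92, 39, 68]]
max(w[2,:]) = 14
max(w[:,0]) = -5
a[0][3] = 0.426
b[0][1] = 17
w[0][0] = -5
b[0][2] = 50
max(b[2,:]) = 60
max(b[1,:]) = 0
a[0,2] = 0.427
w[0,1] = 58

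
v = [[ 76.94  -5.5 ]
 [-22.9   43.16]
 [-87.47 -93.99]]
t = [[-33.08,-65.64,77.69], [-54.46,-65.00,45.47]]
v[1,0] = -22.9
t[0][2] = 77.69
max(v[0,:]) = 76.94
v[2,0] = -87.47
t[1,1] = -65.0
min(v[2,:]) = -93.99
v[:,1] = [-5.5, 43.16, -93.99]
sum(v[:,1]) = -56.33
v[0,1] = -5.5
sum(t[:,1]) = -130.64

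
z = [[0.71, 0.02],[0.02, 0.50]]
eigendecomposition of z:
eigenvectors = [[1.0, -0.09],[0.09, 1.0]]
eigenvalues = [0.71, 0.5]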